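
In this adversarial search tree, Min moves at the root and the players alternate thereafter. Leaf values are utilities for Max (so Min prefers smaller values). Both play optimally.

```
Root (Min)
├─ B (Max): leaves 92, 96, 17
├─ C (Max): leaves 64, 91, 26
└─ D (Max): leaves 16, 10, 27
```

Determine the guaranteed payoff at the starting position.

27

B (Max): max(92, 96, 17) = 96
C (Max): max(64, 91, 26) = 91
D (Max): max(16, 10, 27) = 27
Root (Min): min(96, 91, 27) = 27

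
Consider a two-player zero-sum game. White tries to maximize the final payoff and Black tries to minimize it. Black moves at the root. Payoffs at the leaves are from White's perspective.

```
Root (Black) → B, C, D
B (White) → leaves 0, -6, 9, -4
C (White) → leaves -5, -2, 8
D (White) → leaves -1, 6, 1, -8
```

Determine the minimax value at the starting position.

B (White): max(0, -6, 9, -4) = 9
C (White): max(-5, -2, 8) = 8
D (White): max(-1, 6, 1, -8) = 6
Root (Black): min(9, 8, 6) = 6

6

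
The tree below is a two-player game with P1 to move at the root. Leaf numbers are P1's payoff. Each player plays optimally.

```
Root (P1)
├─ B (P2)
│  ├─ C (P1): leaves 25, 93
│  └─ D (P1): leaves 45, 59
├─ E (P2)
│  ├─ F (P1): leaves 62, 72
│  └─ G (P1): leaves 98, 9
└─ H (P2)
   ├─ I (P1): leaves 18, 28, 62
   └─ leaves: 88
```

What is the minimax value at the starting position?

72

C (P1): max(25, 93) = 93
D (P1): max(45, 59) = 59
B (P2): min(93, 59) = 59
F (P1): max(62, 72) = 72
G (P1): max(98, 9) = 98
E (P2): min(72, 98) = 72
I (P1): max(18, 28, 62) = 62
H (P2): min(62, 88) = 62
Root (P1): max(59, 72, 62) = 72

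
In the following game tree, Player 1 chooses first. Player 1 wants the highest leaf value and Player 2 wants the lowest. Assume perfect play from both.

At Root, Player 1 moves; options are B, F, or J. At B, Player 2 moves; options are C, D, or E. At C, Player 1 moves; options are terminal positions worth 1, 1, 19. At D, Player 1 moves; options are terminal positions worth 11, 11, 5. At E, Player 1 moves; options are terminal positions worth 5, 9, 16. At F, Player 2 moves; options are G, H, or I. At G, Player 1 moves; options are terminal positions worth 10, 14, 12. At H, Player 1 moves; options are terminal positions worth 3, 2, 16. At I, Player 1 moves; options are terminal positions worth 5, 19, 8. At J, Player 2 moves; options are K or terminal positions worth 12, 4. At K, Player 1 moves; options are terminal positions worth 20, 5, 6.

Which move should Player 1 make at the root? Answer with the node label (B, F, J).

F

C (Player 1): max(1, 1, 19) = 19
D (Player 1): max(11, 11, 5) = 11
E (Player 1): max(5, 9, 16) = 16
B (Player 2): min(19, 11, 16) = 11
G (Player 1): max(10, 14, 12) = 14
H (Player 1): max(3, 2, 16) = 16
I (Player 1): max(5, 19, 8) = 19
F (Player 2): min(14, 16, 19) = 14
K (Player 1): max(20, 5, 6) = 20
J (Player 2): min(20, 12, 4) = 4
Root (Player 1): max(11, 14, 4) = 14
Player 1 picks the child with the highest value: F (value 14).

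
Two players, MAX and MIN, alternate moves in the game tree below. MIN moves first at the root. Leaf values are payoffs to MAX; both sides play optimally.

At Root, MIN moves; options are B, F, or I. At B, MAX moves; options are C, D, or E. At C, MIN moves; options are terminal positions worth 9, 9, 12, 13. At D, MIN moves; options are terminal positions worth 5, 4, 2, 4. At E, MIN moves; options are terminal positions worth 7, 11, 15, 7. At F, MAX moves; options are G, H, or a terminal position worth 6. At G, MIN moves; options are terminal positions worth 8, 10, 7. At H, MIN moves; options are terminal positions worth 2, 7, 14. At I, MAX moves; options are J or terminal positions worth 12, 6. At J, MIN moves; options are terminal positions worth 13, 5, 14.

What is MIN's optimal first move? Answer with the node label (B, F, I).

C (MIN): min(9, 9, 12, 13) = 9
D (MIN): min(5, 4, 2, 4) = 2
E (MIN): min(7, 11, 15, 7) = 7
B (MAX): max(9, 2, 7) = 9
G (MIN): min(8, 10, 7) = 7
H (MIN): min(2, 7, 14) = 2
F (MAX): max(7, 2, 6) = 7
J (MIN): min(13, 5, 14) = 5
I (MAX): max(5, 12, 6) = 12
Root (MIN): min(9, 7, 12) = 7
MIN picks the child with the lowest value: F (value 7).

F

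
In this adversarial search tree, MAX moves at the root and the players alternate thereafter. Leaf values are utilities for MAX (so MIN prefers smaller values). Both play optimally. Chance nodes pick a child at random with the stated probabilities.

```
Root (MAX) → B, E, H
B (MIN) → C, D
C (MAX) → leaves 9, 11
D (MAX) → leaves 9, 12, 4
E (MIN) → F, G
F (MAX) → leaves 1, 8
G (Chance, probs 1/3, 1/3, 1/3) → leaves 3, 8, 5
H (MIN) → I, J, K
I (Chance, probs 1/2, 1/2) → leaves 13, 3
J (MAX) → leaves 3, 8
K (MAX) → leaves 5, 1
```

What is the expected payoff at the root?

11

C (MAX): max(9, 11) = 11
D (MAX): max(9, 12, 4) = 12
B (MIN): min(11, 12) = 11
F (MAX): max(1, 8) = 8
G (Chance): 1/3·3 + 1/3·8 + 1/3·5 = 5.33
E (MIN): min(8, 5.33) = 5.33
I (Chance): 1/2·13 + 1/2·3 = 8
J (MAX): max(3, 8) = 8
K (MAX): max(5, 1) = 5
H (MIN): min(8, 8, 5) = 5
Root (MAX): max(11, 5.33, 5) = 11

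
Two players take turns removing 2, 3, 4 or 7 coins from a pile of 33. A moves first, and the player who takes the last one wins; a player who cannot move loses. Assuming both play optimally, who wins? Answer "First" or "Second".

Positions where the player to move wins (W) vs loses (L):
i:   0  1  2  3  4  5  6  7  8  9 10 11 12 13 14 15 16 17 18 19 20 21 22 23 24 25 26 27 28 29 30 31 32 33
     L  L  W  W  W  W  L  W  W  W  W  L  L  W  W  W  W  L  W  W  W  W  L  L  W  W  W  W  L  W  W  W  W  L
Position 33 is L, so the second player wins.

Second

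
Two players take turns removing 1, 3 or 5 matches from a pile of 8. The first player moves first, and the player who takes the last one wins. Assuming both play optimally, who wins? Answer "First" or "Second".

i:   0  1  2  3  4  5  6  7  8
     L  W  L  W  L  W  L  W  L
Position 8 is L, so the second player wins.

Second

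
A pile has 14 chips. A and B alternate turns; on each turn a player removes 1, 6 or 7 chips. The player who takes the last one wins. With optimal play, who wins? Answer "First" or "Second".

Second

Positions where the player to move wins (W) vs loses (L):
i:   0  1  2  3  4  5  6  7  8  9 10 11 12 13 14
     L  W  L  W  L  W  W  W  W  W  W  W  L  W  L
Position 14 is L, so the second player wins.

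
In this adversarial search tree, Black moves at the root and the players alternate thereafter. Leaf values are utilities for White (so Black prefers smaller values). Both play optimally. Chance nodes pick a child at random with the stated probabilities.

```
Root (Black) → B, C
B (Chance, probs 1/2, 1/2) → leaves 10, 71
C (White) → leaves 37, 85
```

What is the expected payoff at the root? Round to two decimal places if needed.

40.5

B (Chance): 1/2·10 + 1/2·71 = 40.5
C (White): max(37, 85) = 85
Root (Black): min(40.5, 85) = 40.5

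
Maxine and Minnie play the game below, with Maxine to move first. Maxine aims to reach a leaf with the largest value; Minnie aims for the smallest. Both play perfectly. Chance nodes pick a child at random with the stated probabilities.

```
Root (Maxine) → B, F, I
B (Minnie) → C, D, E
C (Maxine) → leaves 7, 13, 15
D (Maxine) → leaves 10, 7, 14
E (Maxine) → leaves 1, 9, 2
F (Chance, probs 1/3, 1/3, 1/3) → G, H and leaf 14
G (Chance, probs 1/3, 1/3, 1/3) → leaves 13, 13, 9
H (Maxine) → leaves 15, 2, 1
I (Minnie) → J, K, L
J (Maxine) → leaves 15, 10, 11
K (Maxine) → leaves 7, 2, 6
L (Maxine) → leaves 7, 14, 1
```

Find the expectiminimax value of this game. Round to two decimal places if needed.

C (Maxine): max(7, 13, 15) = 15
D (Maxine): max(10, 7, 14) = 14
E (Maxine): max(1, 9, 2) = 9
B (Minnie): min(15, 14, 9) = 9
G (Chance): 1/3·13 + 1/3·13 + 1/3·9 = 11.67
H (Maxine): max(15, 2, 1) = 15
F (Chance): 1/3·11.67 + 1/3·15 + 1/3·14 = 13.56
J (Maxine): max(15, 10, 11) = 15
K (Maxine): max(7, 2, 6) = 7
L (Maxine): max(7, 14, 1) = 14
I (Minnie): min(15, 7, 14) = 7
Root (Maxine): max(9, 13.56, 7) = 13.56

13.56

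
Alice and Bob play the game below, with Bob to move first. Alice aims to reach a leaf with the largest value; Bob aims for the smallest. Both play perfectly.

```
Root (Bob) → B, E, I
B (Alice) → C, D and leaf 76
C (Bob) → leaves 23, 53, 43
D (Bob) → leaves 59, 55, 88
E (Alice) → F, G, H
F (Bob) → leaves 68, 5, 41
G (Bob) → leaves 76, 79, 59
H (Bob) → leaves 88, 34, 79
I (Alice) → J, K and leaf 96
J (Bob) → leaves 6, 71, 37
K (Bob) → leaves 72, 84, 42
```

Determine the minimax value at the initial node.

59

C (Bob): min(23, 53, 43) = 23
D (Bob): min(59, 55, 88) = 55
B (Alice): max(23, 55, 76) = 76
F (Bob): min(68, 5, 41) = 5
G (Bob): min(76, 79, 59) = 59
H (Bob): min(88, 34, 79) = 34
E (Alice): max(5, 59, 34) = 59
J (Bob): min(6, 71, 37) = 6
K (Bob): min(72, 84, 42) = 42
I (Alice): max(6, 42, 96) = 96
Root (Bob): min(76, 59, 96) = 59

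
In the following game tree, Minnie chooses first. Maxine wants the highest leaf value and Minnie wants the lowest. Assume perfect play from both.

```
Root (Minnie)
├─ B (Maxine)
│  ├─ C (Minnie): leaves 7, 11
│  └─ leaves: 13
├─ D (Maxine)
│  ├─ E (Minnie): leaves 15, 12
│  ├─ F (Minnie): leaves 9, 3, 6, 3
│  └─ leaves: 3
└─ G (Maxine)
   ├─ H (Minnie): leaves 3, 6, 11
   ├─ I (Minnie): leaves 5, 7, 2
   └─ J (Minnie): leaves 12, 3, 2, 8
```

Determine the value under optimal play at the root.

3

C (Minnie): min(7, 11) = 7
B (Maxine): max(7, 13) = 13
E (Minnie): min(15, 12) = 12
F (Minnie): min(9, 3, 6, 3) = 3
D (Maxine): max(12, 3, 3) = 12
H (Minnie): min(3, 6, 11) = 3
I (Minnie): min(5, 7, 2) = 2
J (Minnie): min(12, 3, 2, 8) = 2
G (Maxine): max(3, 2, 2) = 3
Root (Minnie): min(13, 12, 3) = 3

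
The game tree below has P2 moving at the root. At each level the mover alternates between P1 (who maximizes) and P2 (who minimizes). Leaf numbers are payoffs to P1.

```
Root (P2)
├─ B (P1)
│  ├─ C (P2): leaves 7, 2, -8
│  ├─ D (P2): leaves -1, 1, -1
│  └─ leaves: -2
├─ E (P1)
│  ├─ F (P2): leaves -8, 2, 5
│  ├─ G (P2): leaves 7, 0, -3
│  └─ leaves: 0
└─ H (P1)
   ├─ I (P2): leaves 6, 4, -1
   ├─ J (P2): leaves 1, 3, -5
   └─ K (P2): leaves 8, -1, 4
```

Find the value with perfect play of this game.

C (P2): min(7, 2, -8) = -8
D (P2): min(-1, 1, -1) = -1
B (P1): max(-8, -1, -2) = -1
F (P2): min(-8, 2, 5) = -8
G (P2): min(7, 0, -3) = -3
E (P1): max(-8, -3, 0) = 0
I (P2): min(6, 4, -1) = -1
J (P2): min(1, 3, -5) = -5
K (P2): min(8, -1, 4) = -1
H (P1): max(-1, -5, -1) = -1
Root (P2): min(-1, 0, -1) = -1

-1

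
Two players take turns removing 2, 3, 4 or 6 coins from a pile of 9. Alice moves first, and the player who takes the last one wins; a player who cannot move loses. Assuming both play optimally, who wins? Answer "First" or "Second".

i:   0  1  2  3  4  5  6  7  8  9
     L  L  W  W  W  W  W  W  L  L
Position 9 is L, so the second player wins.

Second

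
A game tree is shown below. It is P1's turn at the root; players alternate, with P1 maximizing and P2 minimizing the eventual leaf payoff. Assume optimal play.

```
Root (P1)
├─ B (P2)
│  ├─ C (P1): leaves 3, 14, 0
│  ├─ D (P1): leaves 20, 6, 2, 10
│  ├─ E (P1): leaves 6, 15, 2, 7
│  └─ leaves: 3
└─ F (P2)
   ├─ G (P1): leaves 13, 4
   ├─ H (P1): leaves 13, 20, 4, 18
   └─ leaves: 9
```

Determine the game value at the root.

C (P1): max(3, 14, 0) = 14
D (P1): max(20, 6, 2, 10) = 20
E (P1): max(6, 15, 2, 7) = 15
B (P2): min(14, 20, 15, 3) = 3
G (P1): max(13, 4) = 13
H (P1): max(13, 20, 4, 18) = 20
F (P2): min(13, 20, 9) = 9
Root (P1): max(3, 9) = 9

9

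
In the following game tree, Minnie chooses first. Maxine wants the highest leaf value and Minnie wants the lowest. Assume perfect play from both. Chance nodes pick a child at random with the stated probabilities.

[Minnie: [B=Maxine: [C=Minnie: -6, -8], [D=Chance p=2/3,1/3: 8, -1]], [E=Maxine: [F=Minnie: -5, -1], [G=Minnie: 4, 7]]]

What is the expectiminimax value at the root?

4

C (Minnie): min(-6, -8) = -8
D (Chance): 2/3·8 + 1/3·-1 = 5
B (Maxine): max(-8, 5) = 5
F (Minnie): min(-5, -1) = -5
G (Minnie): min(4, 7) = 4
E (Maxine): max(-5, 4) = 4
Root (Minnie): min(5, 4) = 4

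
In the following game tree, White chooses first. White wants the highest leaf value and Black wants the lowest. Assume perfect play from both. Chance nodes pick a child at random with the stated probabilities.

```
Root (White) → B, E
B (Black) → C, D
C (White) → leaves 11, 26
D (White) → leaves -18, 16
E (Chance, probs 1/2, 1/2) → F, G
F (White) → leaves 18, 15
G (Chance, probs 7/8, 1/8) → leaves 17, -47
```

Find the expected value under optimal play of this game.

16

C (White): max(11, 26) = 26
D (White): max(-18, 16) = 16
B (Black): min(26, 16) = 16
F (White): max(18, 15) = 18
G (Chance): 7/8·17 + 1/8·-47 = 9
E (Chance): 1/2·18 + 1/2·9 = 13.5
Root (White): max(16, 13.5) = 16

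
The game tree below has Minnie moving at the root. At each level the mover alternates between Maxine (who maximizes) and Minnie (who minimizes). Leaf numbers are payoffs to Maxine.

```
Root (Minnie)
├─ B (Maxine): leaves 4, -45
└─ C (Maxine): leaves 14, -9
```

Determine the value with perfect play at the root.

4

B (Maxine): max(4, -45) = 4
C (Maxine): max(14, -9) = 14
Root (Minnie): min(4, 14) = 4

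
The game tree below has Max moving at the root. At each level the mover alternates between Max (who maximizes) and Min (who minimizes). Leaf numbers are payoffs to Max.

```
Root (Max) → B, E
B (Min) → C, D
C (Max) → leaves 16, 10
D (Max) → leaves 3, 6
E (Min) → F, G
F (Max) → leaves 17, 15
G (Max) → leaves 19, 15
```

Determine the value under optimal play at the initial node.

17

C (Max): max(16, 10) = 16
D (Max): max(3, 6) = 6
B (Min): min(16, 6) = 6
F (Max): max(17, 15) = 17
G (Max): max(19, 15) = 19
E (Min): min(17, 19) = 17
Root (Max): max(6, 17) = 17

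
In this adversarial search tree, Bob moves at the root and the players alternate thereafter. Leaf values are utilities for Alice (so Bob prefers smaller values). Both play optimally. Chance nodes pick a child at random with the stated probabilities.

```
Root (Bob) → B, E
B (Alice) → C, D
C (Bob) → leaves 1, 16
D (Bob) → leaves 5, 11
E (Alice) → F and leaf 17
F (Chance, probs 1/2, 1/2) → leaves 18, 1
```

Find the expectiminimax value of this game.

5

C (Bob): min(1, 16) = 1
D (Bob): min(5, 11) = 5
B (Alice): max(1, 5) = 5
F (Chance): 1/2·18 + 1/2·1 = 9.5
E (Alice): max(9.5, 17) = 17
Root (Bob): min(5, 17) = 5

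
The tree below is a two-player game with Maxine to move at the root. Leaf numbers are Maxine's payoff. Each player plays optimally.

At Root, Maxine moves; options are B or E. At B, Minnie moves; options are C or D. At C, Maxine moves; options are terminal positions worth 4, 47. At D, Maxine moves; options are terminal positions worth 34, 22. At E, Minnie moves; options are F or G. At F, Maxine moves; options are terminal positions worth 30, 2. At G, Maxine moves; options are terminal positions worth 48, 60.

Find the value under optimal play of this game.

34

C (Maxine): max(4, 47) = 47
D (Maxine): max(34, 22) = 34
B (Minnie): min(47, 34) = 34
F (Maxine): max(30, 2) = 30
G (Maxine): max(48, 60) = 60
E (Minnie): min(30, 60) = 30
Root (Maxine): max(34, 30) = 34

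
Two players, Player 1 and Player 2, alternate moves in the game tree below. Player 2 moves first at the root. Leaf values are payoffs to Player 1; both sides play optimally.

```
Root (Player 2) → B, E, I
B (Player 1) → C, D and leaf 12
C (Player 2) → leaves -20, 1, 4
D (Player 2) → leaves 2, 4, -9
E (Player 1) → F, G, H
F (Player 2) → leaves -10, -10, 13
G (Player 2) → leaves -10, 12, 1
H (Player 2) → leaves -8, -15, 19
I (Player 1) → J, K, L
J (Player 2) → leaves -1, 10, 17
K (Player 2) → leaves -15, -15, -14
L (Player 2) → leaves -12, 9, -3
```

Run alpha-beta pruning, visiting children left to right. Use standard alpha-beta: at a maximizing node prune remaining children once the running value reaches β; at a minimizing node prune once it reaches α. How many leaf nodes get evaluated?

C [α=-∞,β=+∞]: v=-20
D [α=-20,β=+∞]: v=-9
B [α=-∞,β=+∞]: v=12
F [α=-∞,β=12]: v=-10
G [α=-10,β=12]: v=-10 after child 1 ≤ α → α-cutoff, skip 2
H [α=-10,β=12]: v=-15 after child 2 ≤ α → α-cutoff, skip 1
E [α=-∞,β=12]: v=-10
J [α=-∞,β=-10]: v=-1
I [α=-∞,β=-10]: v=-1 after child 1 ≥ β → β-cutoff, skip 2
Root [α=-∞,β=+∞]: v=-10
Leaves evaluated: 16 of 25.

16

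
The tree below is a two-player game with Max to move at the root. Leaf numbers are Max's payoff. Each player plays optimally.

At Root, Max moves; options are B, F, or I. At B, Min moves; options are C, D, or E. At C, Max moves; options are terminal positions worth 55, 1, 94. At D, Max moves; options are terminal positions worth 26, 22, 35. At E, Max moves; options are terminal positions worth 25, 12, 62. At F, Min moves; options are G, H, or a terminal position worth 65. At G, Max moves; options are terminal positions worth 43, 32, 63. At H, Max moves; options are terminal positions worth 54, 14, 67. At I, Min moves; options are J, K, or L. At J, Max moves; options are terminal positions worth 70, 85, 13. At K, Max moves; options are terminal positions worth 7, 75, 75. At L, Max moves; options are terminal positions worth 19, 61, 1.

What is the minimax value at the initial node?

C (Max): max(55, 1, 94) = 94
D (Max): max(26, 22, 35) = 35
E (Max): max(25, 12, 62) = 62
B (Min): min(94, 35, 62) = 35
G (Max): max(43, 32, 63) = 63
H (Max): max(54, 14, 67) = 67
F (Min): min(63, 67, 65) = 63
J (Max): max(70, 85, 13) = 85
K (Max): max(7, 75, 75) = 75
L (Max): max(19, 61, 1) = 61
I (Min): min(85, 75, 61) = 61
Root (Max): max(35, 63, 61) = 63

63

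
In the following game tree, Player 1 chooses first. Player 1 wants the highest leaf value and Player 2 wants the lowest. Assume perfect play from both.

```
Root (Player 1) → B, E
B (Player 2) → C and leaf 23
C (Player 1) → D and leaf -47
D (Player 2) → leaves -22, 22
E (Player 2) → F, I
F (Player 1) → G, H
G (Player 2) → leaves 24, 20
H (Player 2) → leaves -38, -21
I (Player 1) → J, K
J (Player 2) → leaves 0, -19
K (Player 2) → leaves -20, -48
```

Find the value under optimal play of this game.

-19

D (Player 2): min(-22, 22) = -22
C (Player 1): max(-22, -47) = -22
B (Player 2): min(-22, 23) = -22
G (Player 2): min(24, 20) = 20
H (Player 2): min(-38, -21) = -38
F (Player 1): max(20, -38) = 20
J (Player 2): min(0, -19) = -19
K (Player 2): min(-20, -48) = -48
I (Player 1): max(-19, -48) = -19
E (Player 2): min(20, -19) = -19
Root (Player 1): max(-22, -19) = -19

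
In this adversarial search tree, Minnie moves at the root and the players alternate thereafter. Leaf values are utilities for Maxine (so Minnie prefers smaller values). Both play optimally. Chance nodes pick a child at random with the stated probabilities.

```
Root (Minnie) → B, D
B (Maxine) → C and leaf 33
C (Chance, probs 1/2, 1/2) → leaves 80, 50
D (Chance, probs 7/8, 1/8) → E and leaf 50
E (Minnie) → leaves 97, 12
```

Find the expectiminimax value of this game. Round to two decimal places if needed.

16.75

C (Chance): 1/2·80 + 1/2·50 = 65
B (Maxine): max(65, 33) = 65
E (Minnie): min(97, 12) = 12
D (Chance): 7/8·12 + 1/8·50 = 16.75
Root (Minnie): min(65, 16.75) = 16.75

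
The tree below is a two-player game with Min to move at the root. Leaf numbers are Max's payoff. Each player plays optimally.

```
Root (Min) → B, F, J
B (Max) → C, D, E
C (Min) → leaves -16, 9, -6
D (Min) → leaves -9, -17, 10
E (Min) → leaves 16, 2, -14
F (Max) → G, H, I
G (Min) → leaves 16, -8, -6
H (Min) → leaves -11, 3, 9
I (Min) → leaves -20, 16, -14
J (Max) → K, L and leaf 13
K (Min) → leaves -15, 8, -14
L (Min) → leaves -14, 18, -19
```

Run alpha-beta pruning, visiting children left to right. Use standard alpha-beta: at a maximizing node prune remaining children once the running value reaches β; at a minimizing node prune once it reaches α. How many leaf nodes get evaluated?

C [α=-∞,β=+∞]: v=-16
D [α=-16,β=+∞]: v=-17 after child 2 ≤ α → α-cutoff, skip 1
E [α=-16,β=+∞]: v=-14
B [α=-∞,β=+∞]: v=-14
G [α=-∞,β=-14]: v=-8
F [α=-∞,β=-14]: v=-8 after child 1 ≥ β → β-cutoff, skip 2
K [α=-∞,β=-14]: v=-15
L [α=-15,β=-14]: v=-19
J [α=-∞,β=-14]: v=13
Root [α=-∞,β=+∞]: v=-14
Leaves evaluated: 18 of 25.

18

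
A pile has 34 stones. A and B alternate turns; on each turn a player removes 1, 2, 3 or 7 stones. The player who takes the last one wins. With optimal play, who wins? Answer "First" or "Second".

First

i:   0  1  2  3  4  5  6  7  8  9 10 11 12 13 14 15 16 17 18 19 20 21 22 23 24 25 26 27 28 29 30 31 32 33 34
     L  W  W  W  L  W  W  W  L  W  W  W  L  W  W  W  L  W  W  W  L  W  W  W  L  W  W  W  L  W  W  W  L  W  W
Position 34 is W, so the first player wins.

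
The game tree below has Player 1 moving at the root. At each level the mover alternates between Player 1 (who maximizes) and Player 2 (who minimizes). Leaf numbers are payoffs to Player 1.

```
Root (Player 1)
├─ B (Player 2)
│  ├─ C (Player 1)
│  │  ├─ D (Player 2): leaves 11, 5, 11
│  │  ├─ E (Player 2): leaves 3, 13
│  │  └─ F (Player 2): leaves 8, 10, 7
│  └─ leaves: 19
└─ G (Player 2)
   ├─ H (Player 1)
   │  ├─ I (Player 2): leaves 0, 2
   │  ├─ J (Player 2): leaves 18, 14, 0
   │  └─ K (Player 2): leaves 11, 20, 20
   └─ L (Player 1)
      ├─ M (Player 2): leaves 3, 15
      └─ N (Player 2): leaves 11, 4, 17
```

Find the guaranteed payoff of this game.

D (Player 2): min(11, 5, 11) = 5
E (Player 2): min(3, 13) = 3
F (Player 2): min(8, 10, 7) = 7
C (Player 1): max(5, 3, 7) = 7
B (Player 2): min(7, 19) = 7
I (Player 2): min(0, 2) = 0
J (Player 2): min(18, 14, 0) = 0
K (Player 2): min(11, 20, 20) = 11
H (Player 1): max(0, 0, 11) = 11
M (Player 2): min(3, 15) = 3
N (Player 2): min(11, 4, 17) = 4
L (Player 1): max(3, 4) = 4
G (Player 2): min(11, 4) = 4
Root (Player 1): max(7, 4) = 7

7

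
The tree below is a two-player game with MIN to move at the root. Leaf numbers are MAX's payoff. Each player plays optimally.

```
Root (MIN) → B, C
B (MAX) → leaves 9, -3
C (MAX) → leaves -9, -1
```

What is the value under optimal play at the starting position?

B (MAX): max(9, -3) = 9
C (MAX): max(-9, -1) = -1
Root (MIN): min(9, -1) = -1

-1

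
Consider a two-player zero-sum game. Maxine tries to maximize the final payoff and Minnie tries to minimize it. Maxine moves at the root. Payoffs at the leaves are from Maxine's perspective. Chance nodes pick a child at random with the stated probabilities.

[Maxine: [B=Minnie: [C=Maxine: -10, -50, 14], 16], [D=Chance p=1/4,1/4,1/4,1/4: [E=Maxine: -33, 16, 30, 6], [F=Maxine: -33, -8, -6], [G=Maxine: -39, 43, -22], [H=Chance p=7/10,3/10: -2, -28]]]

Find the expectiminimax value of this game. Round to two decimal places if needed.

14.3

C (Maxine): max(-10, -50, 14) = 14
B (Minnie): min(14, 16) = 14
E (Maxine): max(-33, 16, 30, 6) = 30
F (Maxine): max(-33, -8, -6) = -6
G (Maxine): max(-39, 43, -22) = 43
H (Chance): 7/10·-2 + 3/10·-28 = -9.8
D (Chance): 1/4·30 + 1/4·-6 + 1/4·43 + 1/4·-9.8 = 14.3
Root (Maxine): max(14, 14.3) = 14.3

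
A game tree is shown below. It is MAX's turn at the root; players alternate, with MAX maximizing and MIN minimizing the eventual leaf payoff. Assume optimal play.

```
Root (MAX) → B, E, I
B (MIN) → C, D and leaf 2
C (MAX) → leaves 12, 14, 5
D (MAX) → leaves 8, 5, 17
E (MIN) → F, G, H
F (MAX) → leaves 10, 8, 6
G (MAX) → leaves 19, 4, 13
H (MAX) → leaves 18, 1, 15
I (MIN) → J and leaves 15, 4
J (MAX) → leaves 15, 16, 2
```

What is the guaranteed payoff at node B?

2

C: max(12, 14, 5) = 14
D: max(8, 5, 17) = 17
B: min(14, 17, 2) = 2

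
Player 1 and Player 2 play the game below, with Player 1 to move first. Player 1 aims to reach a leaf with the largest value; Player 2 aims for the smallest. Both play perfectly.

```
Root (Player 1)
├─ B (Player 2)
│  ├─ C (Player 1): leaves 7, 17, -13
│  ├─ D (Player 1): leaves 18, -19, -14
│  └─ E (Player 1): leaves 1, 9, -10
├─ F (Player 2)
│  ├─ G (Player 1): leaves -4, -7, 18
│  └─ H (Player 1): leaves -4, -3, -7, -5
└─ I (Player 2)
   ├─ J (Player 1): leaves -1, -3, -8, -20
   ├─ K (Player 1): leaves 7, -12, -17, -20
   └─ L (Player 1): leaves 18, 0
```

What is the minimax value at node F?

G: max(-4, -7, 18) = 18
H: max(-4, -3, -7, -5) = -3
F: min(18, -3) = -3

-3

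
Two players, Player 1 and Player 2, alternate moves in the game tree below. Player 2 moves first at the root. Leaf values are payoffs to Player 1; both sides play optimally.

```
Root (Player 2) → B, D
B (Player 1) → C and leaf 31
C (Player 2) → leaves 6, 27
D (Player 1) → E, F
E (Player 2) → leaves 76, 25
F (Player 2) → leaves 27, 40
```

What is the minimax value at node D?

27

E: min(76, 25) = 25
F: min(27, 40) = 27
D: max(25, 27) = 27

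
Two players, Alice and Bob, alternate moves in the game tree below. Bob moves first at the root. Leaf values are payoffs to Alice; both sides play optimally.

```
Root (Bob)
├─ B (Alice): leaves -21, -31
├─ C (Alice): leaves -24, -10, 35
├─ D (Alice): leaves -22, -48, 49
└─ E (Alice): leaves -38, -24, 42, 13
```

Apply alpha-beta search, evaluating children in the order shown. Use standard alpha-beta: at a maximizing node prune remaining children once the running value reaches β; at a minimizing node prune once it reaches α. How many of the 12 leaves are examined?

B [α=-∞,β=+∞]: v=-21
C [α=-∞,β=-21]: v=-10 after child 2 ≥ β → β-cutoff, skip 1
D [α=-∞,β=-21]: v=49
E [α=-∞,β=-21]: v=42 after child 3 ≥ β → β-cutoff, skip 1
Root [α=-∞,β=+∞]: v=-21
Leaves evaluated: 10 of 12.

10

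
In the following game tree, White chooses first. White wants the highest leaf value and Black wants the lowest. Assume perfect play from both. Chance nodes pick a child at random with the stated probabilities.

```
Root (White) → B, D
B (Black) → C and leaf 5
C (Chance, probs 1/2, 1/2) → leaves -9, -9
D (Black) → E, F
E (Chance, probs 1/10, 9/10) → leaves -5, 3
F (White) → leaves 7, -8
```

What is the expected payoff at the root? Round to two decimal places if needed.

2.2

C (Chance): 1/2·-9 + 1/2·-9 = -9
B (Black): min(-9, 5) = -9
E (Chance): 1/10·-5 + 9/10·3 = 2.2
F (White): max(7, -8) = 7
D (Black): min(2.2, 7) = 2.2
Root (White): max(-9, 2.2) = 2.2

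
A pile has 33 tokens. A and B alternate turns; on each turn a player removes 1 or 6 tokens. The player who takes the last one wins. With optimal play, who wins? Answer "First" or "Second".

Compute winning (W) and losing (L) positions by backward induction:
i:   0  1  2  3  4  5  6  7  8  9 10 11 12 13 14 15 16 17 18 19 20 21 22 23 24 25 26 27 28 29 30 31 32 33
     L  W  L  W  L  W  W  L  W  L  W  L  W  W  L  W  L  W  L  W  W  L  W  L  W  L  W  W  L  W  L  W  L  W
Position 33 is W, so the first player wins.

First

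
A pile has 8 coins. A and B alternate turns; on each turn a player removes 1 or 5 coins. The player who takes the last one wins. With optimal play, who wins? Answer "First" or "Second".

Second

W/L table (W = player to move can force a win):
i:   0  1  2  3  4  5  6  7  8
     L  W  L  W  L  W  L  W  L
Position 8 is L, so the second player wins.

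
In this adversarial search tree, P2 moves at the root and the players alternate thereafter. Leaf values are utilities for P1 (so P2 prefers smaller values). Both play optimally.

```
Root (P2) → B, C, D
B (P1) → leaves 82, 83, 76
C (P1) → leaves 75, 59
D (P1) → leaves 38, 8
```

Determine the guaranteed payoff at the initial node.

B (P1): max(82, 83, 76) = 83
C (P1): max(75, 59) = 75
D (P1): max(38, 8) = 38
Root (P2): min(83, 75, 38) = 38

38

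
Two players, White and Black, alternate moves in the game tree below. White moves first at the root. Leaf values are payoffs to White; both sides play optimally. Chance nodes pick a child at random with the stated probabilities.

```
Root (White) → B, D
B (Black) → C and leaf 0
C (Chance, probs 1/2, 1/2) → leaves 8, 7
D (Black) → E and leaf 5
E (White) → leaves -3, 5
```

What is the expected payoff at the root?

5

C (Chance): 1/2·8 + 1/2·7 = 7.5
B (Black): min(7.5, 0) = 0
E (White): max(-3, 5) = 5
D (Black): min(5, 5) = 5
Root (White): max(0, 5) = 5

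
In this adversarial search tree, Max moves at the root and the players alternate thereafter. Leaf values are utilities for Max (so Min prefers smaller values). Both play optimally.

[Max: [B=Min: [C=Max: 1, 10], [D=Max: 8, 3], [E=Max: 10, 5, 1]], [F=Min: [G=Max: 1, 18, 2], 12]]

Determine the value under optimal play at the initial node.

12

C (Max): max(1, 10) = 10
D (Max): max(8, 3) = 8
E (Max): max(10, 5, 1) = 10
B (Min): min(10, 8, 10) = 8
G (Max): max(1, 18, 2) = 18
F (Min): min(18, 12) = 12
Root (Max): max(8, 12) = 12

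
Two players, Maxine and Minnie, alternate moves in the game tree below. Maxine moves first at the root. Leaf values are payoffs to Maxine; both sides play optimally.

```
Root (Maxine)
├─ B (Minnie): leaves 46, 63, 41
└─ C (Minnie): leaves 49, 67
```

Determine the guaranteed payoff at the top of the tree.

49

B (Minnie): min(46, 63, 41) = 41
C (Minnie): min(49, 67) = 49
Root (Maxine): max(41, 49) = 49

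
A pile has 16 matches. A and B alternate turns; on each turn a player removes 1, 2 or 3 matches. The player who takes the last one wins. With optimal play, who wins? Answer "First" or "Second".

Compute winning (W) and losing (L) positions by backward induction:
i:   0  1  2  3  4  5  6  7  8  9 10 11 12 13 14 15 16
     L  W  W  W  L  W  W  W  L  W  W  W  L  W  W  W  L
Position 16 is L, so the second player wins.

Second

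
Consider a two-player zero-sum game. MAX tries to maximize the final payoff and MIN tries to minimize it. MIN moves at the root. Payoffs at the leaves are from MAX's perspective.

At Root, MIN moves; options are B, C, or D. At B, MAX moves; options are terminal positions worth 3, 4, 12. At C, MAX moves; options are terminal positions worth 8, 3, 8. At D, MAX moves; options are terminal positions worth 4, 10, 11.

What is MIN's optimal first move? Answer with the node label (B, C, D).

B (MAX): max(3, 4, 12) = 12
C (MAX): max(8, 3, 8) = 8
D (MAX): max(4, 10, 11) = 11
Root (MIN): min(12, 8, 11) = 8
MIN picks the child with the lowest value: C (value 8).

C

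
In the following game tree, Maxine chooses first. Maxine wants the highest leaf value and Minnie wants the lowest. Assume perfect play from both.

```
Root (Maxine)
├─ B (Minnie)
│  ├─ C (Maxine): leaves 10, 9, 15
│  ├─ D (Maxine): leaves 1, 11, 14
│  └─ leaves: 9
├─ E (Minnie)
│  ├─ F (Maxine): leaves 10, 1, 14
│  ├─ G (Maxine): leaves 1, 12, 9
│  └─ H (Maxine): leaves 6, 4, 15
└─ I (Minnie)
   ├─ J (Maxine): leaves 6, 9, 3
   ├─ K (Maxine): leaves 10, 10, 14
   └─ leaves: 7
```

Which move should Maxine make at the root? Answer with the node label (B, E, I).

C (Maxine): max(10, 9, 15) = 15
D (Maxine): max(1, 11, 14) = 14
B (Minnie): min(15, 14, 9) = 9
F (Maxine): max(10, 1, 14) = 14
G (Maxine): max(1, 12, 9) = 12
H (Maxine): max(6, 4, 15) = 15
E (Minnie): min(14, 12, 15) = 12
J (Maxine): max(6, 9, 3) = 9
K (Maxine): max(10, 10, 14) = 14
I (Minnie): min(9, 14, 7) = 7
Root (Maxine): max(9, 12, 7) = 12
Maxine picks the child with the highest value: E (value 12).

E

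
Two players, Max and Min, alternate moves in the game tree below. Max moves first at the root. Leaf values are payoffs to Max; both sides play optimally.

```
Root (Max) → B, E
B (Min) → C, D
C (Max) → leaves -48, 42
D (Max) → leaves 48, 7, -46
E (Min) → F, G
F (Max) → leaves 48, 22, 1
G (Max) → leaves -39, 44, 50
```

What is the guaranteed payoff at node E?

48

F: max(48, 22, 1) = 48
G: max(-39, 44, 50) = 50
E: min(48, 50) = 48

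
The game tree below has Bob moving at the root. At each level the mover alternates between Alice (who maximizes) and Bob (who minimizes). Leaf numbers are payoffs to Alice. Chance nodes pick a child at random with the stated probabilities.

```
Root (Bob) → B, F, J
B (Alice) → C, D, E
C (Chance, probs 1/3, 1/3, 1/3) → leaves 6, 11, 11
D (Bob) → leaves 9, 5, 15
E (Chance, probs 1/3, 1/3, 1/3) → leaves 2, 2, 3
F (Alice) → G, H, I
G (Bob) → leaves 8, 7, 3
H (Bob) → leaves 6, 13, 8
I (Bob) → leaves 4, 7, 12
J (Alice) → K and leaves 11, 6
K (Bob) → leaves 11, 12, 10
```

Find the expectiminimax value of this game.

6

C (Chance): 1/3·6 + 1/3·11 + 1/3·11 = 9.33
D (Bob): min(9, 5, 15) = 5
E (Chance): 1/3·2 + 1/3·2 + 1/3·3 = 2.33
B (Alice): max(9.33, 5, 2.33) = 9.33
G (Bob): min(8, 7, 3) = 3
H (Bob): min(6, 13, 8) = 6
I (Bob): min(4, 7, 12) = 4
F (Alice): max(3, 6, 4) = 6
K (Bob): min(11, 12, 10) = 10
J (Alice): max(10, 11, 6) = 11
Root (Bob): min(9.33, 6, 11) = 6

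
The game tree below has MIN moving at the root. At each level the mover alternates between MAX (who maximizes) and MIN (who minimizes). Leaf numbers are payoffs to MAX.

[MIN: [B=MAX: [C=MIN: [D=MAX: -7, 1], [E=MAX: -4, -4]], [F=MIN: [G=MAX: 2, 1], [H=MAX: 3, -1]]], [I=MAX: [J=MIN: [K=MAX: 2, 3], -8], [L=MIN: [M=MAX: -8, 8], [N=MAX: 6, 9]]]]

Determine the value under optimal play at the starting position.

2

D (MAX): max(-7, 1) = 1
E (MAX): max(-4, -4) = -4
C (MIN): min(1, -4) = -4
G (MAX): max(2, 1) = 2
H (MAX): max(3, -1) = 3
F (MIN): min(2, 3) = 2
B (MAX): max(-4, 2) = 2
K (MAX): max(2, 3) = 3
J (MIN): min(3, -8) = -8
M (MAX): max(-8, 8) = 8
N (MAX): max(6, 9) = 9
L (MIN): min(8, 9) = 8
I (MAX): max(-8, 8) = 8
Root (MIN): min(2, 8) = 2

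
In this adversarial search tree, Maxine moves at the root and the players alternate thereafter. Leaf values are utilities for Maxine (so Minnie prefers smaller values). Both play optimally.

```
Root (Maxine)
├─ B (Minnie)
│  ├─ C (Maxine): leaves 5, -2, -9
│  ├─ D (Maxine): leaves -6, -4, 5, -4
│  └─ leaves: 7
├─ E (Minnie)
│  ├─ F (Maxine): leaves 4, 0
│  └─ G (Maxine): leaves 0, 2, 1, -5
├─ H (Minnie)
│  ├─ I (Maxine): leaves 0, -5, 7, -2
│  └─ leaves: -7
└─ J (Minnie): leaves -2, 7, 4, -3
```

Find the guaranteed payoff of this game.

C (Maxine): max(5, -2, -9) = 5
D (Maxine): max(-6, -4, 5, -4) = 5
B (Minnie): min(5, 5, 7) = 5
F (Maxine): max(4, 0) = 4
G (Maxine): max(0, 2, 1, -5) = 2
E (Minnie): min(4, 2) = 2
I (Maxine): max(0, -5, 7, -2) = 7
H (Minnie): min(7, -7) = -7
J (Minnie): min(-2, 7, 4, -3) = -3
Root (Maxine): max(5, 2, -7, -3) = 5

5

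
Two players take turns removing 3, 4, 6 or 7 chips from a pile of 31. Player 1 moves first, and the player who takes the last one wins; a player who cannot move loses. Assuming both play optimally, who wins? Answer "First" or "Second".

Mark each pile size as W (mover wins) or L (mover loses):
i:   0  1  2  3  4  5  6  7  8  9 10 11 12 13 14 15 16 17 18 19 20 21 22 23 24 25 26 27 28 29 30 31
     L  L  L  W  W  W  W  W  W  W  L  L  L  W  W  W  W  W  W  W  L  L  L  W  W  W  W  W  W  W  L  L
Position 31 is L, so the second player wins.

Second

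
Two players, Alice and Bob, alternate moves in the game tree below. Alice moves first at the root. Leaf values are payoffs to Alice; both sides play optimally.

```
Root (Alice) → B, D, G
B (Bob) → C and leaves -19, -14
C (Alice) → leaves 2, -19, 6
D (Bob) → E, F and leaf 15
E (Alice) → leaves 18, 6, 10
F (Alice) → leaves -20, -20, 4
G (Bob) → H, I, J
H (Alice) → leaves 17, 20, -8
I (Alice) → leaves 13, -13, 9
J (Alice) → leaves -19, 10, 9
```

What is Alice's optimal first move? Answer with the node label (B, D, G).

G

C (Alice): max(2, -19, 6) = 6
B (Bob): min(6, -19, -14) = -19
E (Alice): max(18, 6, 10) = 18
F (Alice): max(-20, -20, 4) = 4
D (Bob): min(18, 4, 15) = 4
H (Alice): max(17, 20, -8) = 20
I (Alice): max(13, -13, 9) = 13
J (Alice): max(-19, 10, 9) = 10
G (Bob): min(20, 13, 10) = 10
Root (Alice): max(-19, 4, 10) = 10
Alice picks the child with the highest value: G (value 10).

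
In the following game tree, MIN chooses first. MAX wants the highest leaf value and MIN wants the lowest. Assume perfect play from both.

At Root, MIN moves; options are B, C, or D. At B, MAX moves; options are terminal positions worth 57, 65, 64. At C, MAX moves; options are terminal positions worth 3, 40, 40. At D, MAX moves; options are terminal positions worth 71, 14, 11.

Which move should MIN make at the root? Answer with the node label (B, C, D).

B (MAX): max(57, 65, 64) = 65
C (MAX): max(3, 40, 40) = 40
D (MAX): max(71, 14, 11) = 71
Root (MIN): min(65, 40, 71) = 40
MIN picks the child with the lowest value: C (value 40).

C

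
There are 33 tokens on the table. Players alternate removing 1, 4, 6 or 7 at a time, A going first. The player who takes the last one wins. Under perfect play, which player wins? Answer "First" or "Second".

First

Compute winning (W) and losing (L) positions by backward induction:
i:   0  1  2  3  4  5  6  7  8  9 10 11 12 13 14 15 16 17 18 19 20 21 22 23 24 25 26 27 28 29 30 31 32 33
     L  W  L  W  W  L  W  W  W  W  L  W  W  L  W  L  W  W  L  W  W  W  W  L  W  W  L  W  L  W  W  L  W  W
Position 33 is W, so the first player wins.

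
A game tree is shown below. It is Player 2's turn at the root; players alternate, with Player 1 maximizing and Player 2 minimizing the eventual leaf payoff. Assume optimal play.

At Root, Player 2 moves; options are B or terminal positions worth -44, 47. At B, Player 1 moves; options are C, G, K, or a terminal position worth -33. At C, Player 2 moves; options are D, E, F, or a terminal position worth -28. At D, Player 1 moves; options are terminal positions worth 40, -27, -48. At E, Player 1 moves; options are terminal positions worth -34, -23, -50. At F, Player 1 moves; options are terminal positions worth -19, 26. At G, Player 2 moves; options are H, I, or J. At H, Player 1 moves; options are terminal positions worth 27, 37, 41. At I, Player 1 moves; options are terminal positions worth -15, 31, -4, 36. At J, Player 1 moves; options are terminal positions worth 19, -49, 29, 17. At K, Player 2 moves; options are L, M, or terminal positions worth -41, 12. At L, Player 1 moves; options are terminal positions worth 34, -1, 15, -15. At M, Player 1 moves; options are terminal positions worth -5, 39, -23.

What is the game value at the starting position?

D (Player 1): max(40, -27, -48) = 40
E (Player 1): max(-34, -23, -50) = -23
F (Player 1): max(-19, 26) = 26
C (Player 2): min(40, -23, 26, -28) = -28
H (Player 1): max(27, 37, 41) = 41
I (Player 1): max(-15, 31, -4, 36) = 36
J (Player 1): max(19, -49, 29, 17) = 29
G (Player 2): min(41, 36, 29) = 29
L (Player 1): max(34, -1, 15, -15) = 34
M (Player 1): max(-5, 39, -23) = 39
K (Player 2): min(34, 39, -41, 12) = -41
B (Player 1): max(-28, 29, -41, -33) = 29
Root (Player 2): min(29, -44, 47) = -44

-44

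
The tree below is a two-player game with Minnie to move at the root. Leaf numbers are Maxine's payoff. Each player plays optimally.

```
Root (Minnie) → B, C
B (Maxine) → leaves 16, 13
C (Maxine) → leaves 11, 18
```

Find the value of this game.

16

B (Maxine): max(16, 13) = 16
C (Maxine): max(11, 18) = 18
Root (Minnie): min(16, 18) = 16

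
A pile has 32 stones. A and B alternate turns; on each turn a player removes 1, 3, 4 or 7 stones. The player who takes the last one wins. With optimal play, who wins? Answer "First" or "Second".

Mark each pile size as W (mover wins) or L (mover loses):
i:   0  1  2  3  4  5  6  7  8  9 10 11 12 13 14 15 16 17 18 19 20 21 22 23 24 25 26 27 28 29 30 31 32
     L  W  L  W  W  W  W  W  L  W  L  W  W  W  W  W  L  W  L  W  W  W  W  W  L  W  L  W  W  W  W  W  L
Position 32 is L, so the second player wins.

Second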